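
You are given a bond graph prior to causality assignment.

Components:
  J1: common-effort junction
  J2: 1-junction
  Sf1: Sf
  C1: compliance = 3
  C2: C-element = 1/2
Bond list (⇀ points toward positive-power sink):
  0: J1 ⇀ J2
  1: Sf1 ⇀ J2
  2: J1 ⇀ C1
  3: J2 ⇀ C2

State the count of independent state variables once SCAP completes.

2  (C1, C2 all integral)

#1 →Sf1  (source Sf1 imposes f)
#0 →J2  (1-jn J2 has f-setter on 1)
#3 →J2  (J2: bond 1 brought flow, rest push out)
#2 →J1  (J1: last free bond brings effort in)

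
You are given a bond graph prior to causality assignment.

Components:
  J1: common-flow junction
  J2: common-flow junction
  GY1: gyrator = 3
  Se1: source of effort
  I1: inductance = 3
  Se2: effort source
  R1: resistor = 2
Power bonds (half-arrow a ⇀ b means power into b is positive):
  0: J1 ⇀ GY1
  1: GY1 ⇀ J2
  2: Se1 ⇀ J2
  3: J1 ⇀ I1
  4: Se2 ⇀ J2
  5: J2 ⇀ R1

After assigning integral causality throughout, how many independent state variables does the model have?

1  (I1 all integral)

b2 stroke at J2  (source Se1 imposes e)
b4 stroke at J2  (source Se2 imposes e)
b3 stroke at I1  (I1 outputs flow p/I1)
b0 stroke at J1  (J1: bond 3 brought flow, rest push out)
b1 stroke at J2  (GY1: gyrator matches bond 0)
b5 stroke at R1  (J2 needs exactly one f-in)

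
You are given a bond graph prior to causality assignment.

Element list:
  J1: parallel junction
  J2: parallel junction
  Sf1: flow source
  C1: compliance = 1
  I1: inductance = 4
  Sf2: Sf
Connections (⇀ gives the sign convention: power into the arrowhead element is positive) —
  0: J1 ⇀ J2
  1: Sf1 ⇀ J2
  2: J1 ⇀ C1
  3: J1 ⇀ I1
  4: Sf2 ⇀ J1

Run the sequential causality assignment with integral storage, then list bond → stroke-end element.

β0 stroke→J2
β1 stroke→Sf1
β2 stroke→J1
β3 stroke→I1
β4 stroke→Sf2

bond 1 stroke→Sf1  (Sf1 (Sf) sets flow on bond)
bond 4 stroke→Sf2  (Sf2 (Sf) sets flow on bond)
bond 0 stroke→J2  (J2: last free bond brings effort in)
bond 2 stroke→J1  (C1 integral (e out))
bond 3 stroke→I1  (0-jn J1 has e-setter on 2)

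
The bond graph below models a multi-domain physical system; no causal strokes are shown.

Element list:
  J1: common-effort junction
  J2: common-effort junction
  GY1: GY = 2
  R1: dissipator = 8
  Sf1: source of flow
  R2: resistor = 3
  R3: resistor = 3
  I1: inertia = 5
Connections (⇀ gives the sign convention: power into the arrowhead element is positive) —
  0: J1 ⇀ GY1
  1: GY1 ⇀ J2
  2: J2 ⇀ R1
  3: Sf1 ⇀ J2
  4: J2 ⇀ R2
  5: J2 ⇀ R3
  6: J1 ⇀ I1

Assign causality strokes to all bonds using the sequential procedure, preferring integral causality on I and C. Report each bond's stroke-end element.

#3 →Sf1  (source Sf1 imposes f)
#6 →I1  (prefer integral on I1)
#0 →J1  (J1: last free bond brings effort in)
#1 →J2  (through GY1, causality inverts; strokes same side of GY1)
#2 →R1  (J2: bond 1 brought effort, rest push out)
#4 →R2  (J2: bond 1 brought effort, rest push out)
#5 →R3  (J2 effort already set via bond 1)

β0 |J1
β1 |J2
β2 |R1
β3 |Sf1
β4 |R2
β5 |R3
β6 |I1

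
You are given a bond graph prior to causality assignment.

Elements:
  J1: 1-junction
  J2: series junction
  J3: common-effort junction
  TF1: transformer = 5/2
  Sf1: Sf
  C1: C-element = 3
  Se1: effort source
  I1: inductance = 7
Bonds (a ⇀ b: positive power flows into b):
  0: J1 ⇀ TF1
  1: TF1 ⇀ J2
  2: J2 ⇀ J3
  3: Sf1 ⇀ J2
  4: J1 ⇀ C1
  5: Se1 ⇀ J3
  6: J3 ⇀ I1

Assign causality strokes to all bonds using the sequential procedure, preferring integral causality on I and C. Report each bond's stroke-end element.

bond 0 stroke at TF1
bond 1 stroke at J2
bond 2 stroke at J2
bond 3 stroke at Sf1
bond 4 stroke at J1
bond 5 stroke at J3
bond 6 stroke at I1

bond 3 stroke at Sf1  (Sf1 fixes flow; stroke at Sf1)
bond 5 stroke at J3  (Se1 (Se) sets effort on bond)
bond 1 stroke at J2  (J2: bond 3 brought flow, rest push out)
bond 2 stroke at J2  (J2 flow already set via bond 3)
bond 6 stroke at I1  (0-jn J3 has e-setter on 5)
bond 0 stroke at TF1  (TF1: transformer flips bond 1)
bond 4 stroke at J1  (J1: bond 0 brought flow, rest push out)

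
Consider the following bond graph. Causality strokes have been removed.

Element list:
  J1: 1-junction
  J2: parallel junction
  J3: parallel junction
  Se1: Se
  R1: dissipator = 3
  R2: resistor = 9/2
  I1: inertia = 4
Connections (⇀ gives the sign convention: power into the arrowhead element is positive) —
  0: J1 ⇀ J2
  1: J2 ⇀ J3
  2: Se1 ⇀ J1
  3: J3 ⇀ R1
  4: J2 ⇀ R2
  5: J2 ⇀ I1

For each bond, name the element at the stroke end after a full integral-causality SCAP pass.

β2 →J1  (Se1 (Se) sets effort on bond)
β0 →J2  (only one flow-in slot at J1)
β1 →J3  (common-e at J2 fixed by 0)
β4 →R2  (0-jn J2 has e-setter on 0)
β5 →I1  (0-jn J2 has e-setter on 0)
β3 →R1  (0-jn J3 has e-setter on 1)

β0 stroke→J2
β1 stroke→J3
β2 stroke→J1
β3 stroke→R1
β4 stroke→R2
β5 stroke→I1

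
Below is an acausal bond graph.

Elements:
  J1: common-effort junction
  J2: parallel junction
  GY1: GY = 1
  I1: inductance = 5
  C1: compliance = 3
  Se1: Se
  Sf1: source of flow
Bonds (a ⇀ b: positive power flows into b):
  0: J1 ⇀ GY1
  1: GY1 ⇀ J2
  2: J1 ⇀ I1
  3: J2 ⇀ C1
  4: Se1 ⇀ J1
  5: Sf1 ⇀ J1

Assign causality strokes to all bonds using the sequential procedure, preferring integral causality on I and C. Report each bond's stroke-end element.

bond 0 |GY1
bond 1 |GY1
bond 2 |I1
bond 3 |J2
bond 4 |J1
bond 5 |Sf1

b4 →J1  (Se1 fixes effort; stroke away)
b5 →Sf1  (source Sf1 imposes f)
b0 →GY1  (J1 effort already set via bond 4)
b2 →I1  (J1: bond 4 brought effort, rest push out)
b1 →GY1  (through GY1, causality inverts; strokes same side of GY1)
b3 →J2  (J2: last free bond brings effort in)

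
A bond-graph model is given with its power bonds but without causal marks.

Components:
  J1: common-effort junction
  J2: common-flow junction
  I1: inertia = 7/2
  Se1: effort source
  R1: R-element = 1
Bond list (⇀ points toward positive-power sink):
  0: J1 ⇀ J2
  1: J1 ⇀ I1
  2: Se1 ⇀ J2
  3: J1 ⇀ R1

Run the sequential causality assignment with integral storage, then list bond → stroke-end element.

b2 |J2  (Se1: effort source, stroke at far end)
b0 |J1  (only one flow-in slot at J2)
b1 |I1  (0-jn J1 has e-setter on 0)
b3 |R1  (0-jn J1 has e-setter on 0)

β0 →J1
β1 →I1
β2 →J2
β3 →R1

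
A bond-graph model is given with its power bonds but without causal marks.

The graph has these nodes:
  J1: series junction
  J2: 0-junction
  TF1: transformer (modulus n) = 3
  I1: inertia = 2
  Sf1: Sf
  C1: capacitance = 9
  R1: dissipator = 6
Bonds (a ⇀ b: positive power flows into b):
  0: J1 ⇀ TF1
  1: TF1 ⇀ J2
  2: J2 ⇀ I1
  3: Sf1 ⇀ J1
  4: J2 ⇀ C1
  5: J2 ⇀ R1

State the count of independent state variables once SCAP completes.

bond 3 |Sf1  (Sf1 fixes flow; stroke at Sf1)
bond 0 |J1  (J1 flow already set via bond 3)
bond 1 |TF1  (TF TF1: opposite of bond 0)
bond 2 |I1  (I1: I, integral causality)
bond 4 |J2  (C1 integral (e out))
bond 5 |R1  (0-jn J2 has e-setter on 4)

2  (C1, I1 all integral)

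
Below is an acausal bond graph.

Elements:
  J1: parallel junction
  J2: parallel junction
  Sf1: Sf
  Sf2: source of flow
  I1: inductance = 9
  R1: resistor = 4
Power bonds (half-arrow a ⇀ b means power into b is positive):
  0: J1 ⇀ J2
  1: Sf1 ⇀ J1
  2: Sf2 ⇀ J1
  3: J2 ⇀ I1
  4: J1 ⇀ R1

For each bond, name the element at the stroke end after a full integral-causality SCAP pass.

b1 →Sf1  (Sf1 (Sf) sets flow on bond)
b2 →Sf2  (Sf2: flow source, stroke at near end)
b3 →I1  (I1 integral (f out))
b0 →J2  (closing 0-jn rule on J2)
b4 →J1  (J1 needs exactly one e-in)

b0 →J2
b1 →Sf1
b2 →Sf2
b3 →I1
b4 →J1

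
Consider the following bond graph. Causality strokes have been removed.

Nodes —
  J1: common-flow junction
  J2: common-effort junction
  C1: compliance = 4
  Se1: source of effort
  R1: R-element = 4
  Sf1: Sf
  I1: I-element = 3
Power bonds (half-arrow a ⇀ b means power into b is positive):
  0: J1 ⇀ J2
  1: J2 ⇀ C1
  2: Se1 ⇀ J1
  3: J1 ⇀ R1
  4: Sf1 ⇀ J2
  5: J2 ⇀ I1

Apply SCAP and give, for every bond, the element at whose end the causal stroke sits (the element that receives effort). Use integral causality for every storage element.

β2 stroke at J1  (Se1 (Se) sets effort on bond)
β4 stroke at Sf1  (Sf1: flow source, stroke at near end)
β1 stroke at J2  (C1 integral (e out))
β0 stroke at J1  (common-e at J2 fixed by 1)
β5 stroke at I1  (common-e at J2 fixed by 1)
β3 stroke at R1  (closing 1-jn rule on J1)

b0 →J1
b1 →J2
b2 →J1
b3 →R1
b4 →Sf1
b5 →I1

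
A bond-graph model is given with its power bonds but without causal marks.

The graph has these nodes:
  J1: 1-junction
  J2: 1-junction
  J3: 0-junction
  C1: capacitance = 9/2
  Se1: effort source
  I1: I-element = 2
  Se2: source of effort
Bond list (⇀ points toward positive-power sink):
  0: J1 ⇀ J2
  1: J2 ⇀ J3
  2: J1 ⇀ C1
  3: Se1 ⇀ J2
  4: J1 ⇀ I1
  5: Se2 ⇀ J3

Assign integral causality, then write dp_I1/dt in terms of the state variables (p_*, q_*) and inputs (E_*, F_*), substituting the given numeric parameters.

dp_I1/dt = E_Se1 - E_Se2 - 2*q_C1/9

bond 3 |J2  (Se1 (Se) sets effort on bond)
bond 5 |J3  (Se2: effort source, stroke at far end)
bond 1 |J2  (0-jn J3 has e-setter on 5)
bond 0 |J1  (J2: last free bond brings flow in)
bond 2 |J1  (prefer integral on C1)
bond 4 |I1  (only one flow-in slot at J1)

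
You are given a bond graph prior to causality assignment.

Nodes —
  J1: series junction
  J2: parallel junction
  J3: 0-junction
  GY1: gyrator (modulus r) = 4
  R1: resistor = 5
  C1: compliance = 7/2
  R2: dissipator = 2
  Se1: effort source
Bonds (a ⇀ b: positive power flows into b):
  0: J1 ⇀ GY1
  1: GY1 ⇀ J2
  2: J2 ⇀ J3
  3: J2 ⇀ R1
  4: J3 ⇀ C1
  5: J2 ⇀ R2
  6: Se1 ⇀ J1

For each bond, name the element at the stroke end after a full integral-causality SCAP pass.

β0 stroke at GY1
β1 stroke at GY1
β2 stroke at J2
β3 stroke at R1
β4 stroke at J3
β5 stroke at R2
β6 stroke at J1

β6 stroke→J1  (source Se1 imposes e)
β0 stroke→GY1  (only one flow-in slot at J1)
β1 stroke→GY1  (GY GY1: same side as bond 0)
β4 stroke→J3  (prefer integral on C1)
β2 stroke→J2  (common-e at J3 fixed by 4)
β3 stroke→R1  (common-e at J2 fixed by 2)
β5 stroke→R2  (common-e at J2 fixed by 2)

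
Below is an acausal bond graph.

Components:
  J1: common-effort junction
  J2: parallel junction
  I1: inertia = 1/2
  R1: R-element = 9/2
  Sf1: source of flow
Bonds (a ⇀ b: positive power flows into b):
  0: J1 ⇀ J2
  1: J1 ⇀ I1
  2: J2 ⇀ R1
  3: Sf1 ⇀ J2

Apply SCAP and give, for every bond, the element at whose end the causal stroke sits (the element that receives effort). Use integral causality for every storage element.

b0 |J1
b1 |I1
b2 |J2
b3 |Sf1

b3 stroke→Sf1  (Sf1 (Sf) sets flow on bond)
b1 stroke→I1  (I1 outputs flow p/I1)
b0 stroke→J1  (closing 0-jn rule on J1)
b2 stroke→J2  (J2: last free bond brings effort in)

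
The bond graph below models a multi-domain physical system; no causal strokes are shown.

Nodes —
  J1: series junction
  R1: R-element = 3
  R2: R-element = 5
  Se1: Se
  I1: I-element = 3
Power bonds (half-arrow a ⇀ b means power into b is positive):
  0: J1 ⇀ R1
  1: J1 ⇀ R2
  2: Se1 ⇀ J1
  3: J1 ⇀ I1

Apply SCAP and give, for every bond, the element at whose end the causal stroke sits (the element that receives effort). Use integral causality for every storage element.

β2 |J1  (Se1: effort source, stroke at far end)
β3 |I1  (I1: I, integral causality)
β0 |J1  (J1: bond 3 brought flow, rest push out)
β1 |J1  (common-f at J1 fixed by 3)

b0 →J1
b1 →J1
b2 →J1
b3 →I1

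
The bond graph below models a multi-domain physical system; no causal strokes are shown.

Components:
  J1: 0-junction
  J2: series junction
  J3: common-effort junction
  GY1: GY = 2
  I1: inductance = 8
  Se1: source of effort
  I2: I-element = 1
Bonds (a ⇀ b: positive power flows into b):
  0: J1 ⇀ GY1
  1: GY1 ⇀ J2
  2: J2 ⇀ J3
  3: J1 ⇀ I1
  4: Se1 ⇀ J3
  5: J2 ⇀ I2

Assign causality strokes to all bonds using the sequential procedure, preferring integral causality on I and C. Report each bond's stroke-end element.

bond 0 stroke→J1
bond 1 stroke→J2
bond 2 stroke→J2
bond 3 stroke→I1
bond 4 stroke→J3
bond 5 stroke→I2

#4 →J3  (source Se1 imposes e)
#2 →J2  (J3: bond 4 brought effort, rest push out)
#3 →I1  (prefer integral on I1)
#0 →J1  (J1 needs exactly one e-in)
#1 →J2  (GY1 both-in/both-out from 0)
#5 →I2  (closing 1-jn rule on J2)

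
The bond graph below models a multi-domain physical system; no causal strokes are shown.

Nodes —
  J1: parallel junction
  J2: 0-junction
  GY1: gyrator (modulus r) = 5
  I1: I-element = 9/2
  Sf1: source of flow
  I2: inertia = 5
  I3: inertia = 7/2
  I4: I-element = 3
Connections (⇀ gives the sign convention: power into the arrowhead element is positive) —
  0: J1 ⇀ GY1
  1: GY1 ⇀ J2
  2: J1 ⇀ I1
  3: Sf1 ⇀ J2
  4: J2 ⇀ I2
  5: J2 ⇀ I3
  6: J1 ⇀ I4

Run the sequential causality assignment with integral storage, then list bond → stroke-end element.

#0 →J1
#1 →J2
#2 →I1
#3 →Sf1
#4 →I2
#5 →I3
#6 →I4

b3 stroke→Sf1  (Sf1: flow source, stroke at near end)
b2 stroke→I1  (I1 integral (f out))
b4 stroke→I2  (prefer integral on I2)
b5 stroke→I3  (prefer integral on I3)
b1 stroke→J2  (only one effort-in slot at J2)
b0 stroke→J1  (GY1: gyrator matches bond 1)
b6 stroke→I4  (J1: bond 0 brought effort, rest push out)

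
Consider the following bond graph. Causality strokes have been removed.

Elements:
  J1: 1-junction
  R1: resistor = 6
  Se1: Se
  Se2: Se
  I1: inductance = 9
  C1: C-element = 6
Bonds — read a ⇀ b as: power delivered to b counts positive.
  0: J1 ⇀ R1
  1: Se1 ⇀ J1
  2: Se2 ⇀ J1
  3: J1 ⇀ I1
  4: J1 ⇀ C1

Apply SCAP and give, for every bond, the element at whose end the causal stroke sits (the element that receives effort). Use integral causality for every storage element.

bond 1 |J1  (Se1 fixes effort; stroke away)
bond 2 |J1  (Se2: effort source, stroke at far end)
bond 3 |I1  (I1: I, integral causality)
bond 0 |J1  (1-jn J1 has f-setter on 3)
bond 4 |J1  (J1 flow already set via bond 3)

bond 0 stroke at J1
bond 1 stroke at J1
bond 2 stroke at J1
bond 3 stroke at I1
bond 4 stroke at J1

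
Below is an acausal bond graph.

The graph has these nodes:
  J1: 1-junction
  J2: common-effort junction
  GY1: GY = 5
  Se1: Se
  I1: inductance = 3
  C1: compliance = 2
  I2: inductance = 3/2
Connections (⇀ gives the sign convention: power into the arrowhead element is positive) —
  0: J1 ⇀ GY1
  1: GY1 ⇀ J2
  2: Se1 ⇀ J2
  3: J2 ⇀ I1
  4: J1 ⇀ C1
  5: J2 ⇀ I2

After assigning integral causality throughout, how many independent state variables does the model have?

#2 stroke at J2  (Se1 (Se) sets effort on bond)
#1 stroke at GY1  (0-jn J2 has e-setter on 2)
#3 stroke at I1  (J2 effort already set via bond 2)
#5 stroke at I2  (J2 effort already set via bond 2)
#0 stroke at GY1  (GY1 both-in/both-out from 1)
#4 stroke at J1  (common-f at J1 fixed by 0)

3  (C1, I1, I2 all integral)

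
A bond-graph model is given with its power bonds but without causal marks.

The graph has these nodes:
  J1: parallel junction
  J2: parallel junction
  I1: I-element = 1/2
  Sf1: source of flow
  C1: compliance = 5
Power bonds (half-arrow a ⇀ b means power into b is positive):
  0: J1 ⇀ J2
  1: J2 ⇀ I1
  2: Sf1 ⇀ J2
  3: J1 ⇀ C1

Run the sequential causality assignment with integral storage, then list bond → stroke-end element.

bond 0 |J2
bond 1 |I1
bond 2 |Sf1
bond 3 |J1

#2 stroke at Sf1  (Sf1 fixes flow; stroke at Sf1)
#1 stroke at I1  (I1 outputs flow p/I1)
#0 stroke at J2  (J2 needs exactly one e-in)
#3 stroke at J1  (closing 0-jn rule on J1)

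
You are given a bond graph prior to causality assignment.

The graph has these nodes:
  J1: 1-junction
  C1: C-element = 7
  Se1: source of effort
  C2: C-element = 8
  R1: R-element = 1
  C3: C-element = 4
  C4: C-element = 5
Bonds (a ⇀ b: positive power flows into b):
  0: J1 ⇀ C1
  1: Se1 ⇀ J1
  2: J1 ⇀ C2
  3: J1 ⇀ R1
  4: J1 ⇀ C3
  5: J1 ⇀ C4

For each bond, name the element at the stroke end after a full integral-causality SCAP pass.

b0 stroke→J1
b1 stroke→J1
b2 stroke→J1
b3 stroke→R1
b4 stroke→J1
b5 stroke→J1

β1 stroke→J1  (source Se1 imposes e)
β0 stroke→J1  (C1: C, integral causality)
β2 stroke→J1  (C2 outputs effort q/C2)
β4 stroke→J1  (C3: C, integral causality)
β5 stroke→J1  (C4 outputs effort q/C4)
β3 stroke→R1  (J1: last free bond brings flow in)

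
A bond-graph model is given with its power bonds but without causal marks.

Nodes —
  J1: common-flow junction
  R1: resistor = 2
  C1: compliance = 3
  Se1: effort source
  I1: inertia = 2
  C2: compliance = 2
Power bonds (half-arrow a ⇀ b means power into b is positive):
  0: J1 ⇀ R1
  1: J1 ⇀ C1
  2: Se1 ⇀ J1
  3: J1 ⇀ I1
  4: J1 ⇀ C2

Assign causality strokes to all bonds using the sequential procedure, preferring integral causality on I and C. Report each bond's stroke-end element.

β0 |J1
β1 |J1
β2 |J1
β3 |I1
β4 |J1

#2 →J1  (Se1: effort source, stroke at far end)
#1 →J1  (C1: C, integral causality)
#3 →I1  (I1 outputs flow p/I1)
#0 →J1  (1-jn J1 has f-setter on 3)
#4 →J1  (J1: bond 3 brought flow, rest push out)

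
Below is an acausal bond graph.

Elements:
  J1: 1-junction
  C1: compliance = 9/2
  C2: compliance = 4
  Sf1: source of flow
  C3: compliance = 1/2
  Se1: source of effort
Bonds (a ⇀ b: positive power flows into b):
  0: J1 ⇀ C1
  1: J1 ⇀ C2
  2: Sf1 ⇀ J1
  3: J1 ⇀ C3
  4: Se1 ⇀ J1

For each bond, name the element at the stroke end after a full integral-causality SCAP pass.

β0 stroke→J1
β1 stroke→J1
β2 stroke→Sf1
β3 stroke→J1
β4 stroke→J1

#2 stroke→Sf1  (source Sf1 imposes f)
#4 stroke→J1  (Se1: effort source, stroke at far end)
#0 stroke→J1  (1-jn J1 has f-setter on 2)
#1 stroke→J1  (J1: bond 2 brought flow, rest push out)
#3 stroke→J1  (J1 flow already set via bond 2)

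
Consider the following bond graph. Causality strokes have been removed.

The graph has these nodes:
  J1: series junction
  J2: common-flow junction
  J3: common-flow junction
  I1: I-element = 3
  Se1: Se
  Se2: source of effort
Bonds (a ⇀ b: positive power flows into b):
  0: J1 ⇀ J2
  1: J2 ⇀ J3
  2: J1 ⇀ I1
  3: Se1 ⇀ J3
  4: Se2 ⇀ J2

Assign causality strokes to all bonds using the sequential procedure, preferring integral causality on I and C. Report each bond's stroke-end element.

#3 →J3  (Se1 (Se) sets effort on bond)
#4 →J2  (source Se2 imposes e)
#1 →J2  (only one flow-in slot at J3)
#0 →J1  (closing 1-jn rule on J2)
#2 →I1  (only one flow-in slot at J1)

#0 stroke→J1
#1 stroke→J2
#2 stroke→I1
#3 stroke→J3
#4 stroke→J2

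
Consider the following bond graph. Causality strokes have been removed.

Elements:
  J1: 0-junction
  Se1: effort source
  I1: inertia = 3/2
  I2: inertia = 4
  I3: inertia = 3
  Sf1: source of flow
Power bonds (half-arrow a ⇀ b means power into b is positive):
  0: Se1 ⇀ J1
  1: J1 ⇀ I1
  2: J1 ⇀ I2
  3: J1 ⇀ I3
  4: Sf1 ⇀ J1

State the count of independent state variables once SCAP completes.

b0 stroke→J1  (Se1 (Se) sets effort on bond)
b4 stroke→Sf1  (source Sf1 imposes f)
b1 stroke→I1  (J1 effort already set via bond 0)
b2 stroke→I2  (J1 effort already set via bond 0)
b3 stroke→I3  (J1 effort already set via bond 0)

3  (I1, I2, I3 all integral)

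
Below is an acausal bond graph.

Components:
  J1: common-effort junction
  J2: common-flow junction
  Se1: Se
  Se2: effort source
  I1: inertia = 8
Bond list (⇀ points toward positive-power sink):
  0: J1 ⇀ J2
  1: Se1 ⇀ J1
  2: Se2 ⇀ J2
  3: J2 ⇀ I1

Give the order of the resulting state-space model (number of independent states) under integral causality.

β1 stroke→J1  (source Se1 imposes e)
β2 stroke→J2  (Se2: effort source, stroke at far end)
β0 stroke→J2  (common-e at J1 fixed by 1)
β3 stroke→I1  (only one flow-in slot at J2)

1  (I1 all integral)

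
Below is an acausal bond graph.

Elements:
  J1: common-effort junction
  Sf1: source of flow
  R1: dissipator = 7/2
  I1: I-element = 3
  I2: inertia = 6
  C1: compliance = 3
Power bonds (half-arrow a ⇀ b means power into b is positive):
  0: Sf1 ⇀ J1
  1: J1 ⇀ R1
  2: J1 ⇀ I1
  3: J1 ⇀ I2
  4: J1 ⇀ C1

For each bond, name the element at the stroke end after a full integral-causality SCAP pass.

#0 stroke at Sf1
#1 stroke at R1
#2 stroke at I1
#3 stroke at I2
#4 stroke at J1

bond 0 stroke at Sf1  (Sf1 fixes flow; stroke at Sf1)
bond 2 stroke at I1  (prefer integral on I1)
bond 3 stroke at I2  (prefer integral on I2)
bond 4 stroke at J1  (C1 outputs effort q/C1)
bond 1 stroke at R1  (J1: bond 4 brought effort, rest push out)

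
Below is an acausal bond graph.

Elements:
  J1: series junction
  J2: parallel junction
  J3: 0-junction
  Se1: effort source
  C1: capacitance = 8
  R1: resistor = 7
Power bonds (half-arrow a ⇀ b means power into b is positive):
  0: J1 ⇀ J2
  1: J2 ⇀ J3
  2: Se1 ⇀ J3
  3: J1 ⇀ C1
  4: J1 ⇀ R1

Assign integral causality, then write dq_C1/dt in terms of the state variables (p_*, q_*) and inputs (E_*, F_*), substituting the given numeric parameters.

#2 |J3  (Se1 (Se) sets effort on bond)
#1 |J2  (J3: bond 2 brought effort, rest push out)
#0 |J1  (J2 effort already set via bond 1)
#3 |J1  (C1 outputs effort q/C1)
#4 |R1  (only one flow-in slot at J1)

dq_C1/dt = -E_Se1/7 - q_C1/56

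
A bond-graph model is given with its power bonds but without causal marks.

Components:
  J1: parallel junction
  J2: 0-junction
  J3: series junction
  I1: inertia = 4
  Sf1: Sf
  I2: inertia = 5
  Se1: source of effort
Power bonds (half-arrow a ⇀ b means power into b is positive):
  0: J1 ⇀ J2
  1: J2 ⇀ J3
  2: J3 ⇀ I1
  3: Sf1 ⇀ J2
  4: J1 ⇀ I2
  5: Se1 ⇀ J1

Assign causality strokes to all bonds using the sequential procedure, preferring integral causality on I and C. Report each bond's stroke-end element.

b3 stroke→Sf1  (source Sf1 imposes f)
b5 stroke→J1  (Se1 fixes effort; stroke away)
b0 stroke→J2  (J1 effort already set via bond 5)
b4 stroke→I2  (common-e at J1 fixed by 5)
b1 stroke→J3  (common-e at J2 fixed by 0)
b2 stroke→I1  (only one flow-in slot at J3)

β0 |J2
β1 |J3
β2 |I1
β3 |Sf1
β4 |I2
β5 |J1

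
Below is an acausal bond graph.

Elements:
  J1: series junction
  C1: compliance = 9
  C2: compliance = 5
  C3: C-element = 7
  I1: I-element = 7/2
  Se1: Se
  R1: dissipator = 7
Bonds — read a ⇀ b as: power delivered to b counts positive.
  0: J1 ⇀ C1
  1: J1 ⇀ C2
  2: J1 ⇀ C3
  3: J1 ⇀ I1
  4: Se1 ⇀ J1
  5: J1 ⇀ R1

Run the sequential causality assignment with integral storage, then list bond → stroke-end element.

bond 4 |J1  (Se1 fixes effort; stroke away)
bond 0 |J1  (prefer integral on C1)
bond 1 |J1  (C2 integral (e out))
bond 2 |J1  (prefer integral on C3)
bond 3 |I1  (prefer integral on I1)
bond 5 |J1  (J1: bond 3 brought flow, rest push out)

b0 |J1
b1 |J1
b2 |J1
b3 |I1
b4 |J1
b5 |J1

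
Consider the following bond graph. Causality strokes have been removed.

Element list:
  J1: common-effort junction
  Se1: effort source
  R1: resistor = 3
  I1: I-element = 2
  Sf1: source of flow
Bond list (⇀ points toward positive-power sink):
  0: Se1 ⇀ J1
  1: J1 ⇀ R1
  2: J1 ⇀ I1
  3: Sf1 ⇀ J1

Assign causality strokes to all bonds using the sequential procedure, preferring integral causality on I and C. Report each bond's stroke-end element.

β0 |J1
β1 |R1
β2 |I1
β3 |Sf1

β0 stroke at J1  (Se1: effort source, stroke at far end)
β3 stroke at Sf1  (Sf1 fixes flow; stroke at Sf1)
β1 stroke at R1  (J1: bond 0 brought effort, rest push out)
β2 stroke at I1  (J1 effort already set via bond 0)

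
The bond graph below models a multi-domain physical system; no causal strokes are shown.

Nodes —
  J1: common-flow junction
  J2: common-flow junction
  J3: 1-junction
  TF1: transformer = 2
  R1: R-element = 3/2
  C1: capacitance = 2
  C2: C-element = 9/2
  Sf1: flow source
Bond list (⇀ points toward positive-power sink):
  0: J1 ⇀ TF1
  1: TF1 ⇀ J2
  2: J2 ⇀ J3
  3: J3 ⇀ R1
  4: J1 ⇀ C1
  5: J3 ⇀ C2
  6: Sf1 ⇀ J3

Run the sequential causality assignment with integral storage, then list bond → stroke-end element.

bond 6 stroke at Sf1  (Sf1: flow source, stroke at near end)
bond 2 stroke at J3  (J3 flow already set via bond 6)
bond 3 stroke at J3  (J3 flow already set via bond 6)
bond 5 stroke at J3  (1-jn J3 has f-setter on 6)
bond 1 stroke at J2  (1-jn J2 has f-setter on 2)
bond 0 stroke at TF1  (TF1 one-in-one-out from 1)
bond 4 stroke at J1  (J1 flow already set via bond 0)

#0 →TF1
#1 →J2
#2 →J3
#3 →J3
#4 →J1
#5 →J3
#6 →Sf1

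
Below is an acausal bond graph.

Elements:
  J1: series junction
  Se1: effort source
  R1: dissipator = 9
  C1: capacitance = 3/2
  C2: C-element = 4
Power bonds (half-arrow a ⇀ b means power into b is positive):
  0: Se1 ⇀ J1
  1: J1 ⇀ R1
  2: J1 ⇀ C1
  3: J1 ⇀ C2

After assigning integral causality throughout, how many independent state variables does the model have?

2  (C1, C2 all integral)

b0 stroke→J1  (Se1 fixes effort; stroke away)
b2 stroke→J1  (C1: C, integral causality)
b3 stroke→J1  (C2 integral (e out))
b1 stroke→R1  (closing 1-jn rule on J1)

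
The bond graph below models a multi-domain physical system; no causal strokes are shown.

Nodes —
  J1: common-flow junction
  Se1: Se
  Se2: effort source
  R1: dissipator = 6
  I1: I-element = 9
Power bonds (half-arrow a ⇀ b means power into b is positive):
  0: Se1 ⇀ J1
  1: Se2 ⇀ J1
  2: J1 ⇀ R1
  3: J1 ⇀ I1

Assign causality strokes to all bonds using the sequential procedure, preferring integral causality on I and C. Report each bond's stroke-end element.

bond 0 →J1  (Se1: effort source, stroke at far end)
bond 1 →J1  (Se2 (Se) sets effort on bond)
bond 3 →I1  (I1 integral (f out))
bond 2 →J1  (J1 flow already set via bond 3)

bond 0 stroke→J1
bond 1 stroke→J1
bond 2 stroke→J1
bond 3 stroke→I1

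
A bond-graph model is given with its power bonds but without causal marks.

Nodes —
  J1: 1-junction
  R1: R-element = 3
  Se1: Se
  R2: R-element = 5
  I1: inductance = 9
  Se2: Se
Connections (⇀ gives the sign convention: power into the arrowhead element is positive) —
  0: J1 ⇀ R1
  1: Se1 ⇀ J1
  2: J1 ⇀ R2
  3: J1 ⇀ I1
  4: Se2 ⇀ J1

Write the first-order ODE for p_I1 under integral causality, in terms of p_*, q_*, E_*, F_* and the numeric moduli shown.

bond 1 stroke→J1  (Se1 (Se) sets effort on bond)
bond 4 stroke→J1  (Se2: effort source, stroke at far end)
bond 3 stroke→I1  (prefer integral on I1)
bond 0 stroke→J1  (J1: bond 3 brought flow, rest push out)
bond 2 stroke→J1  (common-f at J1 fixed by 3)

dp_I1/dt = E_Se1 + E_Se2 - 8*p_I1/9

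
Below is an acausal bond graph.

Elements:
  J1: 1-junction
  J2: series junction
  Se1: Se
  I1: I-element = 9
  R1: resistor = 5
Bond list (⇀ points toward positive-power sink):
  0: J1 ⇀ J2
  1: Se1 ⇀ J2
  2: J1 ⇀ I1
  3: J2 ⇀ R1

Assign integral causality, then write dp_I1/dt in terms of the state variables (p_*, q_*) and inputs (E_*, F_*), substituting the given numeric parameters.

dp_I1/dt = E_Se1 - 5*p_I1/9

β1 |J2  (Se1 (Se) sets effort on bond)
β2 |I1  (I1 outputs flow p/I1)
β0 |J1  (J1: bond 2 brought flow, rest push out)
β3 |J2  (1-jn J2 has f-setter on 0)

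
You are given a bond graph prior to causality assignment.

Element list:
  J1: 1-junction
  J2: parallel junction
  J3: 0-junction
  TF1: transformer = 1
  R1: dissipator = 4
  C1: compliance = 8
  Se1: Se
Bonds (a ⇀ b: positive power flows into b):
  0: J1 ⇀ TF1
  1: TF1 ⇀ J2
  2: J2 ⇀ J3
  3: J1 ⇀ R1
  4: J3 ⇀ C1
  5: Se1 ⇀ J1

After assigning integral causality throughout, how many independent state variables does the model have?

bond 5 →J1  (Se1 fixes effort; stroke away)
bond 4 →J3  (C1: C, integral causality)
bond 2 →J2  (common-e at J3 fixed by 4)
bond 1 →TF1  (J2 effort already set via bond 2)
bond 0 →J1  (through TF1, causality passes straight; one stroke at TF1)
bond 3 →R1  (only one flow-in slot at J1)

1  (C1 all integral)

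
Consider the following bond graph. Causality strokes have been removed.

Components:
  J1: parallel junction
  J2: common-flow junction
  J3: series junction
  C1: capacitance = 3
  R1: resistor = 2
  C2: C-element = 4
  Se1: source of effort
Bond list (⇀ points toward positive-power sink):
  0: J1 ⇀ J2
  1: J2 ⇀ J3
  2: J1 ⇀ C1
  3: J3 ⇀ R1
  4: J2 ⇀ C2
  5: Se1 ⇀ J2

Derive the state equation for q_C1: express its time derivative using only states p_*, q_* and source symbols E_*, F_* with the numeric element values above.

dq_C1/dt = -E_Se1/2 - q_C1/6 + q_C2/8

#5 |J2  (Se1: effort source, stroke at far end)
#2 |J1  (C1 outputs effort q/C1)
#0 |J2  (J1: bond 2 brought effort, rest push out)
#4 |J2  (C2: C, integral causality)
#1 |J3  (closing 1-jn rule on J2)
#3 |R1  (J3: last free bond brings flow in)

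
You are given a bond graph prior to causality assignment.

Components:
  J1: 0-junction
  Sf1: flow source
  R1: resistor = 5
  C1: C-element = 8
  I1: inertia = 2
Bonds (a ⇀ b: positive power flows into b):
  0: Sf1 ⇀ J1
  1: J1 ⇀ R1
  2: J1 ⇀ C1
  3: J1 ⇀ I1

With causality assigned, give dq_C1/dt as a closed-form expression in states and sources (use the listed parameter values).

dq_C1/dt = F_Sf1 - p_I1/2 - q_C1/40

#0 |Sf1  (source Sf1 imposes f)
#2 |J1  (C1: C, integral causality)
#1 |R1  (common-e at J1 fixed by 2)
#3 |I1  (common-e at J1 fixed by 2)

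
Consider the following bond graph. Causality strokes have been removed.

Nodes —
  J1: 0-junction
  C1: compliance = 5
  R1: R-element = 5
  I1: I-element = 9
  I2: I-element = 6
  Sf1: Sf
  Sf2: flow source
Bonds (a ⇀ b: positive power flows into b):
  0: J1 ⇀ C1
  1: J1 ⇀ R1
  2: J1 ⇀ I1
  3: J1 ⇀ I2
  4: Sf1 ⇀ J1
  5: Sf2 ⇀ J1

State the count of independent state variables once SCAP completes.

3  (C1, I1, I2 all integral)

β4 stroke→Sf1  (Sf1: flow source, stroke at near end)
β5 stroke→Sf2  (Sf2 (Sf) sets flow on bond)
β0 stroke→J1  (C1: C, integral causality)
β1 stroke→R1  (J1 effort already set via bond 0)
β2 stroke→I1  (common-e at J1 fixed by 0)
β3 stroke→I2  (0-jn J1 has e-setter on 0)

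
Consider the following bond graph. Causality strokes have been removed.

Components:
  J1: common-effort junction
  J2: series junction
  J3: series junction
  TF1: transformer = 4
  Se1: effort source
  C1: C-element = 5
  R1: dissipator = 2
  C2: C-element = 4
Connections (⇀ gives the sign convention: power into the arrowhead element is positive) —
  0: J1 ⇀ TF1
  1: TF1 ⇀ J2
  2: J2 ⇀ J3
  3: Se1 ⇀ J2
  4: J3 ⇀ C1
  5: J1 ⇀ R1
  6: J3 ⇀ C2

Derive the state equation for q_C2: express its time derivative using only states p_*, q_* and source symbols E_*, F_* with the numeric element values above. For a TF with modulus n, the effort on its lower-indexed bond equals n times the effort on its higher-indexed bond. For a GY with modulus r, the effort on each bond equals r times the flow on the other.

b3 |J2  (source Se1 imposes e)
b4 |J3  (prefer integral on C1)
b6 |J3  (C2 outputs effort q/C2)
b2 |J2  (closing 1-jn rule on J3)
b1 |TF1  (only one flow-in slot at J2)
b0 |J1  (through TF1, causality passes straight; one stroke at TF1)
b5 |R1  (J1: bond 0 brought effort, rest push out)

dq_C2/dt = 8*E_Se1 - 8*q_C1/5 - 2*q_C2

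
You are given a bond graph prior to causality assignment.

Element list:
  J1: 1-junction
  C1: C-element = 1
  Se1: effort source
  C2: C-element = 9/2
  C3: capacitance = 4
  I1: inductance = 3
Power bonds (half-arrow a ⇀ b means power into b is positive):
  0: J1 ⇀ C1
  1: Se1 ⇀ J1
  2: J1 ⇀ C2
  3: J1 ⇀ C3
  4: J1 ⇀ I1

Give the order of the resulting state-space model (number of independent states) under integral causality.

bond 1 →J1  (Se1: effort source, stroke at far end)
bond 0 →J1  (C1 outputs effort q/C1)
bond 2 →J1  (prefer integral on C2)
bond 3 →J1  (C3 outputs effort q/C3)
bond 4 →I1  (J1 needs exactly one f-in)

4  (C1, C2, C3, I1 all integral)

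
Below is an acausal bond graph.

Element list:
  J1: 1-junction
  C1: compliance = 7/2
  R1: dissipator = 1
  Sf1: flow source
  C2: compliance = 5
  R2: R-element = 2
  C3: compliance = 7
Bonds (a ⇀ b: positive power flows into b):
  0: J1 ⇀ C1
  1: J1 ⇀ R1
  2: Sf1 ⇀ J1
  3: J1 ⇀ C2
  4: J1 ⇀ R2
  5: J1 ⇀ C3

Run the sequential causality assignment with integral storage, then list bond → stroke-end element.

bond 2 |Sf1  (Sf1 (Sf) sets flow on bond)
bond 0 |J1  (J1 flow already set via bond 2)
bond 1 |J1  (J1 flow already set via bond 2)
bond 3 |J1  (J1 flow already set via bond 2)
bond 4 |J1  (1-jn J1 has f-setter on 2)
bond 5 |J1  (J1: bond 2 brought flow, rest push out)

b0 |J1
b1 |J1
b2 |Sf1
b3 |J1
b4 |J1
b5 |J1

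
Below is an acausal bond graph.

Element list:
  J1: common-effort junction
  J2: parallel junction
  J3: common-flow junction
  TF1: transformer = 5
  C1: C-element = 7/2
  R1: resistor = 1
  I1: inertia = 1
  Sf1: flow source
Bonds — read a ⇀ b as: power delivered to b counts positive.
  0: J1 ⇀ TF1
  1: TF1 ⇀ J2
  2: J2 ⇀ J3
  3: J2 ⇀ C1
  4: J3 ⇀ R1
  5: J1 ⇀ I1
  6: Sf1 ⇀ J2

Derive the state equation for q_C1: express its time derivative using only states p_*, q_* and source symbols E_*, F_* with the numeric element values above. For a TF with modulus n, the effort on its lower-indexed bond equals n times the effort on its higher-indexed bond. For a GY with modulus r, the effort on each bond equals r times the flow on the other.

dq_C1/dt = F_Sf1 - 5*p_I1 - 2*q_C1/7

#6 →Sf1  (Sf1: flow source, stroke at near end)
#3 →J2  (C1 integral (e out))
#1 →TF1  (J2 effort already set via bond 3)
#2 →J3  (common-e at J2 fixed by 3)
#4 →R1  (J3: last free bond brings flow in)
#0 →J1  (TF TF1: opposite of bond 1)
#5 →I1  (J1: bond 0 brought effort, rest push out)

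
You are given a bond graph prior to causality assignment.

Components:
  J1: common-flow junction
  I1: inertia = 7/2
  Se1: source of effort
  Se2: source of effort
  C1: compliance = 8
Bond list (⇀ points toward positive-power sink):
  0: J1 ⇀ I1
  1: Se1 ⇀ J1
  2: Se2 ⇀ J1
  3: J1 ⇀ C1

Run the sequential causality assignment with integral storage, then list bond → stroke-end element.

#0 →I1
#1 →J1
#2 →J1
#3 →J1

b1 stroke→J1  (Se1 (Se) sets effort on bond)
b2 stroke→J1  (source Se2 imposes e)
b0 stroke→I1  (I1 outputs flow p/I1)
b3 stroke→J1  (1-jn J1 has f-setter on 0)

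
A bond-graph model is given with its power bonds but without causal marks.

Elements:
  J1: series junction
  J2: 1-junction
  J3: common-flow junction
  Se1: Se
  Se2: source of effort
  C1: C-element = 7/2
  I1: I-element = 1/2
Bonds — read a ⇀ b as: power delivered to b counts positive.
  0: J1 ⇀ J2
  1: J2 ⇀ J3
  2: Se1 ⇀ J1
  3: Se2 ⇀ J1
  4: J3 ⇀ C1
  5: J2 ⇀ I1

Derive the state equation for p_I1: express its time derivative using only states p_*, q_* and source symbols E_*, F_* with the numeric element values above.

dp_I1/dt = E_Se1 + E_Se2 - 2*q_C1/7

#2 →J1  (Se1 fixes effort; stroke away)
#3 →J1  (Se2 (Se) sets effort on bond)
#0 →J2  (J1: last free bond brings flow in)
#4 →J3  (prefer integral on C1)
#1 →J2  (J3: last free bond brings flow in)
#5 →I1  (J2 needs exactly one f-in)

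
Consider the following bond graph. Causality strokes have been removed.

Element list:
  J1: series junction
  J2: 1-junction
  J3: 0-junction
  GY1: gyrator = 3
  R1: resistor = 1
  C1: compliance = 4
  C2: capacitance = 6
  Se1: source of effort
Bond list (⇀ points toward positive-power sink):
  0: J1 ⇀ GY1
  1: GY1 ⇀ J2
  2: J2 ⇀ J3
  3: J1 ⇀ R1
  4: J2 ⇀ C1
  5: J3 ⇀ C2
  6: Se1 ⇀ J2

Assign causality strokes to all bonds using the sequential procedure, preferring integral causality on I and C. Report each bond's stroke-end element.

bond 6 stroke→J2  (Se1 (Se) sets effort on bond)
bond 4 stroke→J2  (C1 integral (e out))
bond 5 stroke→J3  (C2 integral (e out))
bond 2 stroke→J2  (J3 effort already set via bond 5)
bond 1 stroke→GY1  (closing 1-jn rule on J2)
bond 0 stroke→GY1  (GY1 both-in/both-out from 1)
bond 3 stroke→J1  (1-jn J1 has f-setter on 0)

#0 stroke→GY1
#1 stroke→GY1
#2 stroke→J2
#3 stroke→J1
#4 stroke→J2
#5 stroke→J3
#6 stroke→J2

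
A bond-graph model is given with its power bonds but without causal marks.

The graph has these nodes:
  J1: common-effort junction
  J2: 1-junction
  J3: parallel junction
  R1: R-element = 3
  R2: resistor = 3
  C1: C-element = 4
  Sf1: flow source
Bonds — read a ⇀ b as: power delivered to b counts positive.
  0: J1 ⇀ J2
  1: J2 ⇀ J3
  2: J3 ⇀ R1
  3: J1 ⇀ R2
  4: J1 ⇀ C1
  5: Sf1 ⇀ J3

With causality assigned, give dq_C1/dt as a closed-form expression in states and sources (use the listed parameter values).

b5 →Sf1  (Sf1 (Sf) sets flow on bond)
b4 →J1  (C1: C, integral causality)
b0 →J2  (0-jn J1 has e-setter on 4)
b3 →R2  (J1: bond 4 brought effort, rest push out)
b1 →J3  (J2 needs exactly one f-in)
b2 →R1  (common-e at J3 fixed by 1)

dq_C1/dt = F_Sf1 - q_C1/6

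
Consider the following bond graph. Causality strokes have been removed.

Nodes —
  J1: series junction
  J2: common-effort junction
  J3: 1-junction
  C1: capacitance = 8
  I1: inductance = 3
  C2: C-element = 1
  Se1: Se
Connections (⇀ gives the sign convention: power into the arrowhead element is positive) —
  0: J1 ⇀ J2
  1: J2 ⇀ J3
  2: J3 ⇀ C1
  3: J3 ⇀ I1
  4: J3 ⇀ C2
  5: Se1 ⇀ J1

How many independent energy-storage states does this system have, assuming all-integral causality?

3  (C1, C2, I1 all integral)

bond 5 →J1  (Se1 (Se) sets effort on bond)
bond 0 →J2  (closing 1-jn rule on J1)
bond 1 →J3  (0-jn J2 has e-setter on 0)
bond 2 →J3  (prefer integral on C1)
bond 3 →I1  (I1: I, integral causality)
bond 4 →J3  (1-jn J3 has f-setter on 3)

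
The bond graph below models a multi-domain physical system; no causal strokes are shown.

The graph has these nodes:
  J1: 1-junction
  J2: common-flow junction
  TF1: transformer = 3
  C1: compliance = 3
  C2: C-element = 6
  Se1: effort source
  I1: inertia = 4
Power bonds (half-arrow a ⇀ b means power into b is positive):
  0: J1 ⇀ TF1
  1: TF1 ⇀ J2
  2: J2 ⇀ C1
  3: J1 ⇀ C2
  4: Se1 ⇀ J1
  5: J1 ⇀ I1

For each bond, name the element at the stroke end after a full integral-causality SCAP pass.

#0 →J1
#1 →TF1
#2 →J2
#3 →J1
#4 →J1
#5 →I1

bond 4 stroke at J1  (Se1 (Se) sets effort on bond)
bond 2 stroke at J2  (prefer integral on C1)
bond 1 stroke at TF1  (closing 1-jn rule on J2)
bond 0 stroke at J1  (TF TF1: opposite of bond 1)
bond 3 stroke at J1  (prefer integral on C2)
bond 5 stroke at I1  (only one flow-in slot at J1)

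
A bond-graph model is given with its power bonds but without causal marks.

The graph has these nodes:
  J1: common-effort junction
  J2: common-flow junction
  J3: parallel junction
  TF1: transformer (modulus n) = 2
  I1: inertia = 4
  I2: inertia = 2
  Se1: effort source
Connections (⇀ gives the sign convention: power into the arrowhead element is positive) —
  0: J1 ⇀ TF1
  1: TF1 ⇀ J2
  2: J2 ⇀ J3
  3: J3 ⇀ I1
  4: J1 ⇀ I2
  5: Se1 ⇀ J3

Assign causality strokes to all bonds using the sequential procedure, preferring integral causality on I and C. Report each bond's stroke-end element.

#0 →J1
#1 →TF1
#2 →J2
#3 →I1
#4 →I2
#5 →J3

β5 →J3  (Se1 fixes effort; stroke away)
β2 →J2  (J3: bond 5 brought effort, rest push out)
β3 →I1  (0-jn J3 has e-setter on 5)
β1 →TF1  (closing 1-jn rule on J2)
β0 →J1  (TF1 one-in-one-out from 1)
β4 →I2  (0-jn J1 has e-setter on 0)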